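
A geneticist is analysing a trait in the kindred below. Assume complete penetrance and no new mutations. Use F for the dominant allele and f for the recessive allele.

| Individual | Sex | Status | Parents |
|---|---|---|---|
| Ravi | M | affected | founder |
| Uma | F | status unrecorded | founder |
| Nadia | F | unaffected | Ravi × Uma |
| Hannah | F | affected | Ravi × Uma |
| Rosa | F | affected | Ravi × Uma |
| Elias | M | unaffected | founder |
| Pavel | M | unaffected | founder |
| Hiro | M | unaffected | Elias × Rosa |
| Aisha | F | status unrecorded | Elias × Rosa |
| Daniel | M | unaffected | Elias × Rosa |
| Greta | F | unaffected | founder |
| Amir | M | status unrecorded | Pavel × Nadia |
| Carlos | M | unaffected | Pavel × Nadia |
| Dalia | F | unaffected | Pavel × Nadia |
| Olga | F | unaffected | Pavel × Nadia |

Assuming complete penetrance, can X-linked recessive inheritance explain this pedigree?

No

Under X-linked recessive, Hiro (unaffected, male) cannot arise from Elias (unaffected) × Rosa (affected).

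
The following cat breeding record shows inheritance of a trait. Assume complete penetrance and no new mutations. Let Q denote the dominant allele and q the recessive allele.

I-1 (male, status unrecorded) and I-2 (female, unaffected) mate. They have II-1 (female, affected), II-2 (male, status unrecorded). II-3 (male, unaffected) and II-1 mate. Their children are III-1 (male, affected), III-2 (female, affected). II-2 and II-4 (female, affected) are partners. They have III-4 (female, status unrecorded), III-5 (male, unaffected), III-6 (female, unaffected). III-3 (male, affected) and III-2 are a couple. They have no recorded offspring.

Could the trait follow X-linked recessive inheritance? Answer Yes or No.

Under X-linked recessive, III-2 (affected, female) cannot arise from II-3 (unaffected) × II-1 (affected).

No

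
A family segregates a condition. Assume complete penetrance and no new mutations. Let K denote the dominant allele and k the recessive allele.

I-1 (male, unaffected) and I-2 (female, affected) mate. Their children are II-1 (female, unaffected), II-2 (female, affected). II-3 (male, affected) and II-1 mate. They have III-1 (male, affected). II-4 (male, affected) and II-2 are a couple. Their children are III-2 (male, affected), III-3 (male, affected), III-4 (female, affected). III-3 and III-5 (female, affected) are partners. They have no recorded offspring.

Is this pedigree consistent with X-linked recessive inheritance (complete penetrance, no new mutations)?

Under X-linked recessive, II-2 (affected, female) cannot arise from I-1 (unaffected) × I-2 (affected).

No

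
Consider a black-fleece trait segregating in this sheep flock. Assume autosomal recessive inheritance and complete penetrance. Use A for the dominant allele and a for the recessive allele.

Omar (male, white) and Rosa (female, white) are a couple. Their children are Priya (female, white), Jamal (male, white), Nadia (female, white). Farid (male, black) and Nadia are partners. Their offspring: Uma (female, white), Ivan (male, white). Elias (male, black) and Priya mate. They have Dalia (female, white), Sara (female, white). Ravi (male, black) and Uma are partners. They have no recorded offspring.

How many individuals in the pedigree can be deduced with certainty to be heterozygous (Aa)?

4

Obligate heterozygotes: Uma is white so carries A and received a from Farid (aa), so Uma is Aa; Ivan is white so carries A and received a from Farid (aa), so Ivan is Aa; Dalia is white so carries A and received a from Elias (aa), so Dalia is Aa; Sara is white so carries A and received a from Elias (aa), so Sara is Aa.
Every other individual is either homozygous by phenotype or has at least one consistent homozygous assignment, so the count is 4.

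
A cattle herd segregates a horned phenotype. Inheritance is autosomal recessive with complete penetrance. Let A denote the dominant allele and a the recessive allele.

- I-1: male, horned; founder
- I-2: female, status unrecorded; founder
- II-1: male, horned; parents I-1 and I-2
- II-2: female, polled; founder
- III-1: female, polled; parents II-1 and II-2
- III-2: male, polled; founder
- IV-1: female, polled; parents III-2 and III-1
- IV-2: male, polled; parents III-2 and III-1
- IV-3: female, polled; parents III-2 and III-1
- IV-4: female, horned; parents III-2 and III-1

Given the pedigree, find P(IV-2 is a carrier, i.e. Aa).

2/3

III-2 is polled so carries A and passed a to IV-4 (aa), so III-2 is Aa.
III-1 is polled so carries A and received a from II-1 (aa), so III-1 is Aa.
Their cross gives offspring ratios 1/4 AA : 1/2 Aa : 1/4 aa. Conditioning on IV-2 being polled, P(Aa) = 1/2 / 3/4 = 2/3.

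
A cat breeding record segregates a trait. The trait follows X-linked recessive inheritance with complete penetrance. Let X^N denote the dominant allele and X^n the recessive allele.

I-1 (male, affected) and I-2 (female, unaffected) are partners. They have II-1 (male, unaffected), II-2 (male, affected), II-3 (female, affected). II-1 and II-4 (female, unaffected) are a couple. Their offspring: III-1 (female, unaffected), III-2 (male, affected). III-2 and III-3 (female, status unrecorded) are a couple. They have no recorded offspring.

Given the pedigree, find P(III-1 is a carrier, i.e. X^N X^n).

II-1 is unaffected, so II-1 is X^N Y.
II-4 is unaffected so carries N and passed n to III-2 (X^n Y), so II-4 is X^N X^n.
Their cross gives offspring ratios 1/2 X^N X^N : 1/2 X^N X^n. Conditioning on III-1 being unaffected, P(X^N X^n) = 1/2 / 1 = 1/2.

1/2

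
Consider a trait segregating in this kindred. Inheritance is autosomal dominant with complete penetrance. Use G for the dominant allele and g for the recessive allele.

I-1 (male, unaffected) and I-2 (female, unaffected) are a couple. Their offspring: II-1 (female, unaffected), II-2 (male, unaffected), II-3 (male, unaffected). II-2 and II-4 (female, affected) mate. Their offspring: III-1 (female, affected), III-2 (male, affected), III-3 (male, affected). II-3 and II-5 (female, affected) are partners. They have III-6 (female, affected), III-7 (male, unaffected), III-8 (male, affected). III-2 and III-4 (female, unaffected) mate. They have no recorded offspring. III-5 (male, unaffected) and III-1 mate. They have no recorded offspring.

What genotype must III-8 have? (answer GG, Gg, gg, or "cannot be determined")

Gg

From phenotype alone, III-8 is GG or Gg.
III-8 is affected so carries G and received g from II-3 (gg), so III-8 is Gg.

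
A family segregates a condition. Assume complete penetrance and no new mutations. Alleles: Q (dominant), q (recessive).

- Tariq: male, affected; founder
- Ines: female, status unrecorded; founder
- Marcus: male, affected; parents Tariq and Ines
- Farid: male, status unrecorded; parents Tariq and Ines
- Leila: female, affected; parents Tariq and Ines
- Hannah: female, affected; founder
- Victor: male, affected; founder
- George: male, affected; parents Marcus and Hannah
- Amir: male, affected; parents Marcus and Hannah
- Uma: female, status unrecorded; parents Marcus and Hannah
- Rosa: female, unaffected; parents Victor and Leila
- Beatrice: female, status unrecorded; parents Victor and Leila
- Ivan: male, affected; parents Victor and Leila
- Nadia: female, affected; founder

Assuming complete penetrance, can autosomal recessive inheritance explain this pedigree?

No

Under autosomal recessive, Rosa (unaffected, female) cannot arise from Victor (affected) × Leila (affected).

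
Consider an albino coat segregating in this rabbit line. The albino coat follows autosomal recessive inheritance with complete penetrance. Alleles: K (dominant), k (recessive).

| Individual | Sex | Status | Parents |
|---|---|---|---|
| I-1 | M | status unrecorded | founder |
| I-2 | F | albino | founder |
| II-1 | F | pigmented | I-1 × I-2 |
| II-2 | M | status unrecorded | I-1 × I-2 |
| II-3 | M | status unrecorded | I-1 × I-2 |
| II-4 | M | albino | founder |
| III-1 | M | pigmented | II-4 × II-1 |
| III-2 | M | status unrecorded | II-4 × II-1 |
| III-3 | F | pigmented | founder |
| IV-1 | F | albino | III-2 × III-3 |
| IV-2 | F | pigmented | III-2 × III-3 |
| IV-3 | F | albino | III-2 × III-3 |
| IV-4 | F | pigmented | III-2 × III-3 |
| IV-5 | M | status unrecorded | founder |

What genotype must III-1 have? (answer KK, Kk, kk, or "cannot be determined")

From phenotype alone, III-1 is KK or Kk.
III-1 is pigmented so carries K and received k from II-4 (kk), so III-1 is Kk.

Kk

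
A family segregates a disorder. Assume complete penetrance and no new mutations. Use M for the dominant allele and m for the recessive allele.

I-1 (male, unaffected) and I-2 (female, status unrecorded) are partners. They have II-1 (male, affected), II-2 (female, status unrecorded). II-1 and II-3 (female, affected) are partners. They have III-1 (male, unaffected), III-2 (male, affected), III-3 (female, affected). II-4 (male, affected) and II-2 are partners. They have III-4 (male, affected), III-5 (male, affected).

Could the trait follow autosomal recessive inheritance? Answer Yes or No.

Under autosomal recessive, III-1 (unaffected, male) cannot arise from II-1 (affected) × II-3 (affected).

No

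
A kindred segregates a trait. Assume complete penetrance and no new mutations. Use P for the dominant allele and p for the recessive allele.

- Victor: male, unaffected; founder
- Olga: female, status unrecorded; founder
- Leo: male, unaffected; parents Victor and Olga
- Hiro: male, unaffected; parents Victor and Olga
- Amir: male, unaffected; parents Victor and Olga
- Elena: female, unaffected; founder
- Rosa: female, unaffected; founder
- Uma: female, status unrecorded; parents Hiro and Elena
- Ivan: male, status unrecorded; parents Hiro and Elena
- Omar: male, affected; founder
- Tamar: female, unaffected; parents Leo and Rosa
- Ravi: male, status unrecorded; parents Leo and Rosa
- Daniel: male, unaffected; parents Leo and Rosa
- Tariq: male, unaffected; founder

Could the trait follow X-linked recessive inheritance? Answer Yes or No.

Yes

A consistent assignment under X-linked recessive exists: Victor X^P Y, Olga X^P X^P, Leo X^P Y, Hiro X^P Y, Amir X^P Y, Elena X^P X^P, Rosa X^P X^P, Uma X^P X^P, Ivan X^P Y, Omar X^p Y, Tamar X^P X^P, Ravi X^P Y, Daniel X^P Y, Tariq X^P Y.
In this assignment every recorded phenotype matches its genotype and every non-founder's genotype is obtainable from its parents' genotypes, so the pedigree is consistent.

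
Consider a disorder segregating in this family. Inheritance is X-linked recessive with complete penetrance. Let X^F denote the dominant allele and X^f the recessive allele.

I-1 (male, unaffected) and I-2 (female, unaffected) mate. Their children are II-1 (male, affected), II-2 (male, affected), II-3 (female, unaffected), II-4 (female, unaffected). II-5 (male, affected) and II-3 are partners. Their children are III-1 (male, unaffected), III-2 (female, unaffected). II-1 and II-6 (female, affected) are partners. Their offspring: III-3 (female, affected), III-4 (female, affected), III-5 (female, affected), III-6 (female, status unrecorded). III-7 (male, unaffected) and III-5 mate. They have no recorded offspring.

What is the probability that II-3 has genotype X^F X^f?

I-1 is unaffected, so I-1 is X^F Y.
I-2 is unaffected so carries F and passed f to II-1 (X^f Y), so I-2 is X^F X^f.
Their cross gives offspring ratios 1/2 X^F X^F : 1/2 X^F X^f. Conditioning on II-3 being unaffected, P(X^F X^f) = 1/2 / 1 = 1/2 before taking II-3's own offspring into account.
II-5 is affected, so II-5 is X^f Y.
Now use II-3's offspring. Probability of each recorded status — unaffected son III-1: 1/2 if II-3 is X^F X^f, 1 if X^F X^F; unaffected daughter III-2: 1/2 if II-3 is X^F X^f, 1 if X^F X^F.
Bayes: P(X^F X^f) = 1/2·1/4 / (1/2·1/4 + 1/2·1) = 1/5.

1/5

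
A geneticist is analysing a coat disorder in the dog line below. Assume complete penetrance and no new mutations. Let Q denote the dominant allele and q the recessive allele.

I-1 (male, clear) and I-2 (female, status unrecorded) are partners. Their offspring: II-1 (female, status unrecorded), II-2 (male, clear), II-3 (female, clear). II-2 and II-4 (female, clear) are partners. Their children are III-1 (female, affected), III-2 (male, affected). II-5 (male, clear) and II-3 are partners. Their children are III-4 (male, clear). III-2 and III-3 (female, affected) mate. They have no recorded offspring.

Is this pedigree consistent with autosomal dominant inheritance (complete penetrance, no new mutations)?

No

Under autosomal dominant, III-1 (affected, female) cannot arise from II-2 (clear) × II-4 (clear).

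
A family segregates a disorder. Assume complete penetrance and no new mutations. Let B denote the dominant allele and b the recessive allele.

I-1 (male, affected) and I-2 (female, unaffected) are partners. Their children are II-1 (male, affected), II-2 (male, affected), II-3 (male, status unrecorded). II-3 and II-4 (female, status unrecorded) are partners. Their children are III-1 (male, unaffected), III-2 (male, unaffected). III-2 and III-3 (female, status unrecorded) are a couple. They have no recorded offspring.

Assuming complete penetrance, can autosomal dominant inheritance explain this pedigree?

Yes

A consistent assignment under autosomal dominant exists: I-1 BB, I-2 bb, II-1 Bb, II-2 Bb, II-3 Bb, II-4 Bb, III-1 bb, III-2 bb, III-3 BB.
In this assignment every recorded phenotype matches its genotype and every non-founder's genotype is obtainable from its parents' genotypes, so the pedigree is consistent.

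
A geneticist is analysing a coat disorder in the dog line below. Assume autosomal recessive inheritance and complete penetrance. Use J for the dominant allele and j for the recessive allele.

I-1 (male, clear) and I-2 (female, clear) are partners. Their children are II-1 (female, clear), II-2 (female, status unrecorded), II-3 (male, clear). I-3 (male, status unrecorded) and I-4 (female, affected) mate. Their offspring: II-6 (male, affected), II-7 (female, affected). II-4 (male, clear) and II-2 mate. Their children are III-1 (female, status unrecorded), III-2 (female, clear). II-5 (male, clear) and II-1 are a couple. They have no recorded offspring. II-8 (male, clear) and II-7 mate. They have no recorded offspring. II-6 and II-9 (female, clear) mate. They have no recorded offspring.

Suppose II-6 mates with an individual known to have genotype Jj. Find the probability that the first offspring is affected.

1/2

II-6 is affected, so II-6 is jj.
The cross gives 1/2 Jj : 1/2 jj, so P(offspring is affected) = 1/2.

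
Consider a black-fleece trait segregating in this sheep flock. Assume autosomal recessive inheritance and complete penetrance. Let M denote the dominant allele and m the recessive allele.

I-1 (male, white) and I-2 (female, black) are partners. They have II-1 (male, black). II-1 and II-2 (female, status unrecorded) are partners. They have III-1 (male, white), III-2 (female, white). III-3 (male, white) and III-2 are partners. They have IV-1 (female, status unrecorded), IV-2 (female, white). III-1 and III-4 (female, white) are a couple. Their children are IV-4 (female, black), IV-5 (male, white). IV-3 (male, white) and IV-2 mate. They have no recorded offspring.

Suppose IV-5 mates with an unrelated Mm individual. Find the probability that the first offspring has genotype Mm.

III-1 is white so carries M and received m from II-1 (mm), so III-1 is Mm.
III-4 is white so carries M and passed m to IV-4 (mm), so III-4 is Mm.
IV-5 is a white offspring of III-1 (Mm) × III-4 (Mm), whose cross gives 1/4 MM : 1/2 Mm : 1/4 mm; conditioning on being white, IV-5 is MM with probability 1/3, Mm with probability 2/3.
Summing over parental genotype combinations, P(offspring has genotype Mm) = 1/3·1/2 + 2/3·1/2 = 1/2.

1/2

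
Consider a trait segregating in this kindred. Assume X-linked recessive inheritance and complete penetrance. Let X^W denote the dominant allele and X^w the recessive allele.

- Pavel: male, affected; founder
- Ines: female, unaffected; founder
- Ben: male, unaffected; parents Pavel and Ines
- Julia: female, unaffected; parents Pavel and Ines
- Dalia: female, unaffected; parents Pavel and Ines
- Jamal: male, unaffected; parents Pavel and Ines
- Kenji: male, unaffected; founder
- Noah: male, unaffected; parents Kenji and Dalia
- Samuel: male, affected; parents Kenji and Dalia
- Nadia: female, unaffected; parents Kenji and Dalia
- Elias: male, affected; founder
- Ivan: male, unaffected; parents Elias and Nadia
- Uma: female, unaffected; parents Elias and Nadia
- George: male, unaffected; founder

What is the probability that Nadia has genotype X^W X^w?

1/5

Kenji is unaffected, so Kenji is X^W Y.
Dalia is unaffected so carries W and received w from Pavel (X^w Y), so Dalia is X^W X^w.
Their cross gives offspring ratios 1/2 X^W X^W : 1/2 X^W X^w. Conditioning on Nadia being unaffected, P(X^W X^w) = 1/2 / 1 = 1/2 before taking Nadia's own offspring into account.
Elias is affected, so Elias is X^w Y.
Now use Nadia's offspring. Probability of each recorded status — unaffected son Ivan: 1/2 if Nadia is X^W X^w, 1 if X^W X^W; unaffected daughter Uma: 1/2 if Nadia is X^W X^w, 1 if X^W X^W.
Bayes: P(X^W X^w) = 1/2·1/4 / (1/2·1/4 + 1/2·1) = 1/5.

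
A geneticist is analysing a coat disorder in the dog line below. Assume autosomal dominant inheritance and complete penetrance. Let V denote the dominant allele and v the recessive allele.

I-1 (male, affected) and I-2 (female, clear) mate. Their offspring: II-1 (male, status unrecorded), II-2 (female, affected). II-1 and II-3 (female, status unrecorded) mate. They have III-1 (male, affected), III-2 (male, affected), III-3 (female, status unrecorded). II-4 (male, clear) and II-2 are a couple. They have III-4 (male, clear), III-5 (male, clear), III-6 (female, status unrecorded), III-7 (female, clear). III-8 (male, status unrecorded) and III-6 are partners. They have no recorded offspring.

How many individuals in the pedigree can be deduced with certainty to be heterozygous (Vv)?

1

Obligate heterozygotes: II-2 is affected so carries V and received v from I-2 (vv), so II-2 is Vv.
Every other individual is either homozygous by phenotype or has at least one consistent homozygous assignment, so the count is 1.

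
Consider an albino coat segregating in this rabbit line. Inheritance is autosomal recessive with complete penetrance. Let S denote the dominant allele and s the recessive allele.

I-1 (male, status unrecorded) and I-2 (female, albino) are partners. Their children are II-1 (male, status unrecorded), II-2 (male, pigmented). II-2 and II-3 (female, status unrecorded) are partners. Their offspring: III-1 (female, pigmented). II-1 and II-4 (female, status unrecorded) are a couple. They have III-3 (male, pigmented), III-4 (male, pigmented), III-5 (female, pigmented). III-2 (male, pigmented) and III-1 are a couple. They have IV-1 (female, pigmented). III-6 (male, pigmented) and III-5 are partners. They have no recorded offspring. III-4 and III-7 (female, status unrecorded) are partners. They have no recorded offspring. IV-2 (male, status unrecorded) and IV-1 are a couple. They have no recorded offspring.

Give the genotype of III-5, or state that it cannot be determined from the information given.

cannot be determined

III-5's phenotype allows SS or Ss, and no parent or child forces a single allele at both positions; consistent genotype assignments exist with III-5 as SS or Ss.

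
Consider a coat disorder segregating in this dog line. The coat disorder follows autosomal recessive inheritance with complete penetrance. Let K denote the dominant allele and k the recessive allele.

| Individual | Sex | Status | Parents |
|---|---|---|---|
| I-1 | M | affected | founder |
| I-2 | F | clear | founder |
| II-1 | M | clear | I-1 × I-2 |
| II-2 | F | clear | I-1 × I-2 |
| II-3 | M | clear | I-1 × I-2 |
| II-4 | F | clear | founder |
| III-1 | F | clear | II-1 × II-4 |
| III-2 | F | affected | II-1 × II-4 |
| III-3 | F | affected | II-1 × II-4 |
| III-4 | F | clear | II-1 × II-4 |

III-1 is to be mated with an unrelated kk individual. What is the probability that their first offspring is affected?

1/3

II-1 is clear so carries K and received k from I-1 (kk), so II-1 is Kk.
II-4 is clear so carries K and passed k to III-2 (kk), so II-4 is Kk.
III-1 is a clear offspring of II-1 (Kk) × II-4 (Kk), whose cross gives 1/4 KK : 1/2 Kk : 1/4 kk; conditioning on being clear, III-1 is KK with probability 1/3, Kk with probability 2/3.
Summing over parental genotype combinations, P(offspring is affected) = 2/3·1/2 = 1/3.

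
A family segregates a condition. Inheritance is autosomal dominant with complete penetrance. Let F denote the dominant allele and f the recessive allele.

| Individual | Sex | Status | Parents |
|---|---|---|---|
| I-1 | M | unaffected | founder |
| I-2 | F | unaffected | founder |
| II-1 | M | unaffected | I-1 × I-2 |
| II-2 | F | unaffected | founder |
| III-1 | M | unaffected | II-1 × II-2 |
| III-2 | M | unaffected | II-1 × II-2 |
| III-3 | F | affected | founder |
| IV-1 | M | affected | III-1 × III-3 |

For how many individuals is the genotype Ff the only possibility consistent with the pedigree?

1

Obligate heterozygotes: IV-1 is affected so carries F and received f from III-1 (ff), so IV-1 is Ff.
Every other individual is either homozygous by phenotype or has at least one consistent homozygous assignment, so the count is 1.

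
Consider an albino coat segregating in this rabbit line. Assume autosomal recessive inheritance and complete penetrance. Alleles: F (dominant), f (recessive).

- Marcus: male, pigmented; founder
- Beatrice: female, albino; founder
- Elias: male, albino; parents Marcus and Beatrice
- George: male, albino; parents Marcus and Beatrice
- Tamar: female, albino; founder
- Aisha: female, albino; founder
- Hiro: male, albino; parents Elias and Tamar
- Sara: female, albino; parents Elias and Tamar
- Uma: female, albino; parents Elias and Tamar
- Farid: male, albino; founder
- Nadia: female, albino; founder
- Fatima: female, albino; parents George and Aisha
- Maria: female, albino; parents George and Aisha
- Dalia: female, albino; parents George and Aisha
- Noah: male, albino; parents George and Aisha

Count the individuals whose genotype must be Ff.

Obligate heterozygotes: Marcus is pigmented so carries F and passed f to Elias (ff), so Marcus is Ff.
Every other individual is either homozygous by phenotype or has at least one consistent homozygous assignment, so the count is 1.

1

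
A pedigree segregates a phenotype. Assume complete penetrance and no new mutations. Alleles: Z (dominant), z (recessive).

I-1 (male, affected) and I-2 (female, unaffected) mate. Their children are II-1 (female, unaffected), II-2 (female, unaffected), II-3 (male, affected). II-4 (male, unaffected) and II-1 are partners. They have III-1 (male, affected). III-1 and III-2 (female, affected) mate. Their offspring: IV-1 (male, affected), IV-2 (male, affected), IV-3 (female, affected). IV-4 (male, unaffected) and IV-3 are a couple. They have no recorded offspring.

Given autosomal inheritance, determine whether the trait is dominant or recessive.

recessive

II-4 and II-1 are both unaffected yet have an affected child III-1. Under dominance, an affected child requires at least one affected parent, so the trait cannot be dominant.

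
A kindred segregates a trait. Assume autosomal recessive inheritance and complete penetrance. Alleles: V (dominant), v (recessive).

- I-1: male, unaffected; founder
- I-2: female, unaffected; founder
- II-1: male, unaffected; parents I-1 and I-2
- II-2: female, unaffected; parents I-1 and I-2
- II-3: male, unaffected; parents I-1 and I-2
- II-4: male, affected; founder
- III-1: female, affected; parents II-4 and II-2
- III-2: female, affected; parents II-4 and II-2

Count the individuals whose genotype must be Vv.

1

Obligate heterozygotes: II-2 is unaffected so carries V and passed v to III-1 (vv), so II-2 is Vv.
Every other individual is either homozygous by phenotype or has at least one consistent homozygous assignment, so the count is 1.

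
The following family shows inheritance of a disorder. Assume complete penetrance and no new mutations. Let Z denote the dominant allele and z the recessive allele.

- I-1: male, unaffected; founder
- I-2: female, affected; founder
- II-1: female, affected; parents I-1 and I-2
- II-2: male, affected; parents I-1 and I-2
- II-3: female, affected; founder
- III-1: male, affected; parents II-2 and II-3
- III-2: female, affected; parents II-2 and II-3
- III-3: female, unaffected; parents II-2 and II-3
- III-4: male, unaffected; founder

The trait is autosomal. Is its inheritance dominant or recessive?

II-2 and II-3 are both affected yet have an unaffected child III-3. Under a recessive model two affected parents are homozygous and every child would be affected, so the trait cannot be recessive.

dominant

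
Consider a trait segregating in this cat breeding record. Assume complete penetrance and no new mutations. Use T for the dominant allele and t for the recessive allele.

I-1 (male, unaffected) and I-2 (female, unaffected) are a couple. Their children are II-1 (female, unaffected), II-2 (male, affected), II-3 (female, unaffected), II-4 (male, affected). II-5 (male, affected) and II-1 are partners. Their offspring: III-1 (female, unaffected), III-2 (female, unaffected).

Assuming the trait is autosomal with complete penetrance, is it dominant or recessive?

I-1 and I-2 are both unaffected yet have an affected child II-2. Under dominance, an affected child requires at least one affected parent, so the trait cannot be dominant.

recessive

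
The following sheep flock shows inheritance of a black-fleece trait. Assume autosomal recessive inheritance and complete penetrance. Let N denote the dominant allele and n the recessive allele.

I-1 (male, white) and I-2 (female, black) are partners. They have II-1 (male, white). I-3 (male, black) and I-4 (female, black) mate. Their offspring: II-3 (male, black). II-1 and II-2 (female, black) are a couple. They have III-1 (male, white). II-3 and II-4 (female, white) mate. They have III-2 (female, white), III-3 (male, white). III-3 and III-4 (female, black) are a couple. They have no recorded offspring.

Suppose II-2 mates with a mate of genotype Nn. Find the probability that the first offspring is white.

1/2

II-2 is black, so II-2 is nn.
The cross gives 1/2 Nn : 1/2 nn, so P(offspring is white) = 1/2.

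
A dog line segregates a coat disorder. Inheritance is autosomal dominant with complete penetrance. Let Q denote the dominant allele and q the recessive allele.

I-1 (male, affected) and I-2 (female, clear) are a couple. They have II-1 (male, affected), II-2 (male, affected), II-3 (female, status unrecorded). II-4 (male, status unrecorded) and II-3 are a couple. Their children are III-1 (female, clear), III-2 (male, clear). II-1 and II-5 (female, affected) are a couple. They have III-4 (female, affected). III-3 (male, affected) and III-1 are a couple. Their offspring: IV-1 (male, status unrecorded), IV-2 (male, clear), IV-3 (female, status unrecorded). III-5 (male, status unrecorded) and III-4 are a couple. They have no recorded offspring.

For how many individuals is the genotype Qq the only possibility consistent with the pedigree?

3

Obligate heterozygotes: II-1 is affected so carries Q and received q from I-2 (qq), so II-1 is Qq; II-2 is affected so carries Q and received q from I-2 (qq), so II-2 is Qq; III-3 is affected so carries Q and passed q to IV-2 (qq), so III-3 is Qq.
Every other individual is either homozygous by phenotype or has at least one consistent homozygous assignment, so the count is 3.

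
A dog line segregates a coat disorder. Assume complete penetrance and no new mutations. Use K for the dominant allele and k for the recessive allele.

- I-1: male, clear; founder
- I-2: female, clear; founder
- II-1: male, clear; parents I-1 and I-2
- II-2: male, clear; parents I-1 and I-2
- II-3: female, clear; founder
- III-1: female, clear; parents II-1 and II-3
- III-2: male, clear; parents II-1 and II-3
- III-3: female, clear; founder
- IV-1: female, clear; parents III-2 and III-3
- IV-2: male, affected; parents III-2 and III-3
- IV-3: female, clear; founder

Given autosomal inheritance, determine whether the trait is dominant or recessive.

III-2 and III-3 are both clear yet have an affected child IV-2. Under dominance, an affected child requires at least one affected parent, so the trait cannot be dominant.

recessive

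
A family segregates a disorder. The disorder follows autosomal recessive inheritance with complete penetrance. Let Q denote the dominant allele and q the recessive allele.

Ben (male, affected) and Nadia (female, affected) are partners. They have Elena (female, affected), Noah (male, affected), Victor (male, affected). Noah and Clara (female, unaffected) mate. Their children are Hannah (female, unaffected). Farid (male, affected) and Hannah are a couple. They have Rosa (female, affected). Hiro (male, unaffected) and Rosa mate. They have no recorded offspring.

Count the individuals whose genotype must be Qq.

Obligate heterozygotes: Hannah is unaffected so carries Q and received q from Noah (qq), so Hannah is Qq.
Every other individual is either homozygous by phenotype or has at least one consistent homozygous assignment, so the count is 1.

1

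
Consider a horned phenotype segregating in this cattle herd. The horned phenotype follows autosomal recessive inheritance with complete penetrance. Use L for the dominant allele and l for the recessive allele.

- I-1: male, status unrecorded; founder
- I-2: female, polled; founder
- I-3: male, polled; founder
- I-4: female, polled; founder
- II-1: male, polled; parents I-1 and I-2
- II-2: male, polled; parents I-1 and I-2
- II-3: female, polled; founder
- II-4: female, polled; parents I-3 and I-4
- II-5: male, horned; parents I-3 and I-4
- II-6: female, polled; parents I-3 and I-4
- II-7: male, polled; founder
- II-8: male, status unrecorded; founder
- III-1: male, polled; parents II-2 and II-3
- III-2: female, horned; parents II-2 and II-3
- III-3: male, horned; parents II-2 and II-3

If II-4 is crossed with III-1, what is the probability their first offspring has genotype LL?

4/9

I-3 is polled so carries L and passed l to II-5 (ll), so I-3 is Ll.
I-4 is polled so carries L and passed l to II-5 (ll), so I-4 is Ll.
II-4 is a polled offspring of I-3 (Ll) × I-4 (Ll), whose cross gives 1/4 LL : 1/2 Ll : 1/4 ll; conditioning on being polled, II-4 is LL with probability 1/3, Ll with probability 2/3.
II-2 is polled so carries L and passed l to III-2 (ll), so II-2 is Ll.
II-3 is polled so carries L and passed l to III-2 (ll), so II-3 is Ll.
III-1 is a polled offspring of II-2 (Ll) × II-3 (Ll), whose cross gives 1/4 LL : 1/2 Ll : 1/4 ll; conditioning on being polled, III-1 is LL with probability 1/3, Ll with probability 2/3.
Summing over parental genotype combinations, P(offspring has genotype LL) = 1/9·1 + 2/9·1/2 + 2/9·1/2 + 4/9·1/4 = 4/9.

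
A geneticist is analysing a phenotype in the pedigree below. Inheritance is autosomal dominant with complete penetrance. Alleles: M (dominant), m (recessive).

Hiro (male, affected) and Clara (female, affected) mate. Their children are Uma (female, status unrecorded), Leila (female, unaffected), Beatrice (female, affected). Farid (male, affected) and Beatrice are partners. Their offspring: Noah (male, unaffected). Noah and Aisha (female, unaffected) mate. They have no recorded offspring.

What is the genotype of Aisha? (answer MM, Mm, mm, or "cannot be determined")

Aisha is unaffected, so Aisha is mm.

mm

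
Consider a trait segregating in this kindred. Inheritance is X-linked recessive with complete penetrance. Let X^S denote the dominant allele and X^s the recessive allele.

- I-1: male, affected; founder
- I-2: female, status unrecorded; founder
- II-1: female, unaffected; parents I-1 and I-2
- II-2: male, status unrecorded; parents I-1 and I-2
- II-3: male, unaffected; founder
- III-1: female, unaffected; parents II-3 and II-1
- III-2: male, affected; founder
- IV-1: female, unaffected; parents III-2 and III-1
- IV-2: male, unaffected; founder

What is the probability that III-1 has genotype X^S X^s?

II-3 is unaffected, so II-3 is X^S Y.
II-1 is unaffected so carries S and received s from I-1 (X^s Y), so II-1 is X^S X^s.
Their cross gives offspring ratios 1/2 X^S X^S : 1/2 X^S X^s. Conditioning on III-1 being unaffected, P(X^S X^s) = 1/2 / 1 = 1/2 before taking III-1's own offspring into account.
III-2 is affected, so III-2 is X^s Y.
Now use III-1's offspring. Probability of each recorded status — unaffected daughter IV-1: 1/2 if III-1 is X^S X^s, 1 if X^S X^S.
Bayes: P(X^S X^s) = 1/2·1/2 / (1/2·1/2 + 1/2·1) = 1/3.

1/3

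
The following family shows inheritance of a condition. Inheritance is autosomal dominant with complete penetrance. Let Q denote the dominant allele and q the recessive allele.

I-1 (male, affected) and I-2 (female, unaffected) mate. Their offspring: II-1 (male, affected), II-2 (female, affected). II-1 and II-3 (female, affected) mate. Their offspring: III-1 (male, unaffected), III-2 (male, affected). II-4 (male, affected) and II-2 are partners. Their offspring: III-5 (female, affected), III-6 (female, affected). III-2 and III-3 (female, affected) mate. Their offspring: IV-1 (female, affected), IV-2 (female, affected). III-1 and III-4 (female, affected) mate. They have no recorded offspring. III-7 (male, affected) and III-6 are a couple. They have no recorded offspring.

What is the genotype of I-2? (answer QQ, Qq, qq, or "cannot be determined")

qq

I-2 is unaffected, so I-2 is qq.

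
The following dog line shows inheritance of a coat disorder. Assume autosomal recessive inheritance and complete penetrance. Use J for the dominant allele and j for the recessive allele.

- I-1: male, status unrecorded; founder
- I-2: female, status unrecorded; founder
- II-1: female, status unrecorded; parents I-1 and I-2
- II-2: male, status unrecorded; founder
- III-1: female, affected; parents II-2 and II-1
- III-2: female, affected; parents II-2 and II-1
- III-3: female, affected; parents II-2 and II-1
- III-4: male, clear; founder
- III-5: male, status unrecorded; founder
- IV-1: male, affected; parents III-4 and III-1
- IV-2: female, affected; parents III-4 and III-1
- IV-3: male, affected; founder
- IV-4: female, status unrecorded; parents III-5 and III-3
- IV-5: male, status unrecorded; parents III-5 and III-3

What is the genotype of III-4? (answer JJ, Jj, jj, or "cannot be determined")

From phenotype alone, III-4 is JJ or Jj.
III-4 is clear so carries J and passed j to IV-1 (jj), so III-4 is Jj.

Jj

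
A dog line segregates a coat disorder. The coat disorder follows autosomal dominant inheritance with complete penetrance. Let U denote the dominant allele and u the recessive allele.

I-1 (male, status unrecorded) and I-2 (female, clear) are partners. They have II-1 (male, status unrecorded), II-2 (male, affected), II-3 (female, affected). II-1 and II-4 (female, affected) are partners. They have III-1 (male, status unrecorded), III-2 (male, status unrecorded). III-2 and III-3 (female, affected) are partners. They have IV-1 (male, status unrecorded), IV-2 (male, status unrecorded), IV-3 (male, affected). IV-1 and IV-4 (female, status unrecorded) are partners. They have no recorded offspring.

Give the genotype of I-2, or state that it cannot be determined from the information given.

I-2 is clear, so I-2 is uu.

uu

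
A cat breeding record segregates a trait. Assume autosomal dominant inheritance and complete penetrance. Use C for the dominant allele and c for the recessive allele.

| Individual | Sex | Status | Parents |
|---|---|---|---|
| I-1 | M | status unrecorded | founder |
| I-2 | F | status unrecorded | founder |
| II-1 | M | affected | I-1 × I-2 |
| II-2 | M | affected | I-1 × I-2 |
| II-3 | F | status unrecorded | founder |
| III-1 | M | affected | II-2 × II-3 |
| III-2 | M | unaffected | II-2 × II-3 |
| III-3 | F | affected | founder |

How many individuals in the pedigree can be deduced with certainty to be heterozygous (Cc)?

Obligate heterozygotes: II-2 is affected so carries C and passed c to III-2 (cc), so II-2 is Cc.
Every other individual is either homozygous by phenotype or has at least one consistent homozygous assignment, so the count is 1.

1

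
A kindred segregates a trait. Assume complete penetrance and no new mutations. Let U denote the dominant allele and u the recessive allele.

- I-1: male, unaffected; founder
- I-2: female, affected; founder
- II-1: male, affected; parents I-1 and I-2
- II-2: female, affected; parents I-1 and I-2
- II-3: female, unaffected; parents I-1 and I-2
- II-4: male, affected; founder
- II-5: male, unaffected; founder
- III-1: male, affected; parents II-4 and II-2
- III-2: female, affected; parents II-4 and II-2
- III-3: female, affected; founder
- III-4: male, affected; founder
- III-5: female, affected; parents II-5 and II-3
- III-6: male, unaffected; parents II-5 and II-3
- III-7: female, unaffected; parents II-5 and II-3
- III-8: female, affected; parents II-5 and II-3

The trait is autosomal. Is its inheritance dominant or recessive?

II-5 and II-3 are both unaffected yet have an affected child III-5. Under dominance, an affected child requires at least one affected parent, so the trait cannot be dominant.

recessive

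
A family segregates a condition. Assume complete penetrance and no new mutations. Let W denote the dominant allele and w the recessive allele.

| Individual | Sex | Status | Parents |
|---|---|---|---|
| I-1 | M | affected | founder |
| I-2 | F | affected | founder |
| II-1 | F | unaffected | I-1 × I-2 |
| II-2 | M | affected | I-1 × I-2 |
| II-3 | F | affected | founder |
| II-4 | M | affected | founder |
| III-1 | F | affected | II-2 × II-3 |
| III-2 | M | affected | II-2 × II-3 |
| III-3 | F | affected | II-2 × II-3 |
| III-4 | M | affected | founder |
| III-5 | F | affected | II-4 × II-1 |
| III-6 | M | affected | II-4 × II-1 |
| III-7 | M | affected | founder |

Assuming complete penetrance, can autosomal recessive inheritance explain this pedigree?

No

Under autosomal recessive, II-1 (unaffected, female) cannot arise from I-1 (affected) × I-2 (affected).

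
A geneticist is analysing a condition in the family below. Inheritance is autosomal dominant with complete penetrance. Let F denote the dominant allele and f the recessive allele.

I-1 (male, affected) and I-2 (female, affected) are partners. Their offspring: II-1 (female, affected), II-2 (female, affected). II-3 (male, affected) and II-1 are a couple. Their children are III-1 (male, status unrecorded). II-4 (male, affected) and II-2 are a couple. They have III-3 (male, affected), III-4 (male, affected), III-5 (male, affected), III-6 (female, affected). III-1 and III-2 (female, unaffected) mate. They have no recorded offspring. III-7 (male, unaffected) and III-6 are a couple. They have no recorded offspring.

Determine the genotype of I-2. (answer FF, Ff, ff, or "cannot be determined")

cannot be determined

I-2's phenotype allows FF or Ff, and no parent or child forces a single allele at both positions; consistent genotype assignments exist with I-2 as FF or Ff.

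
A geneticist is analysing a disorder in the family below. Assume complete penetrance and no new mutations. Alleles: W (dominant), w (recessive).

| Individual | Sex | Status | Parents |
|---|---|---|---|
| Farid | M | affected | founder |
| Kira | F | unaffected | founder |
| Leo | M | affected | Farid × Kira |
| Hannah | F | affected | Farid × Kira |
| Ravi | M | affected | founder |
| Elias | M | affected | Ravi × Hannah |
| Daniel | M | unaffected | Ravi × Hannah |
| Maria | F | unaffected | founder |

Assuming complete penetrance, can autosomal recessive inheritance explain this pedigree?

No

Under autosomal recessive, Daniel (unaffected, male) cannot arise from Ravi (affected) × Hannah (affected).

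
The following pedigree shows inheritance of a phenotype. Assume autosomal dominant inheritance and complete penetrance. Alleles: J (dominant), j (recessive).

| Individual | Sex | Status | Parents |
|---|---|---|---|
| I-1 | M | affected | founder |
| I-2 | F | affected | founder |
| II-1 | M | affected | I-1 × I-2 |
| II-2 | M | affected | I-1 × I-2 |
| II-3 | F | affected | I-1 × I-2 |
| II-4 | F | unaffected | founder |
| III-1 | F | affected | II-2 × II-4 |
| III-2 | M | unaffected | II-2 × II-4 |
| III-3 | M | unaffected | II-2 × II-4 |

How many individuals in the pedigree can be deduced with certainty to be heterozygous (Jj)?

2

Obligate heterozygotes: II-2 is affected so carries J and passed j to III-2 (jj), so II-2 is Jj; III-1 is affected so carries J and received j from II-4 (jj), so III-1 is Jj.
Every other individual is either homozygous by phenotype or has at least one consistent homozygous assignment, so the count is 2.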